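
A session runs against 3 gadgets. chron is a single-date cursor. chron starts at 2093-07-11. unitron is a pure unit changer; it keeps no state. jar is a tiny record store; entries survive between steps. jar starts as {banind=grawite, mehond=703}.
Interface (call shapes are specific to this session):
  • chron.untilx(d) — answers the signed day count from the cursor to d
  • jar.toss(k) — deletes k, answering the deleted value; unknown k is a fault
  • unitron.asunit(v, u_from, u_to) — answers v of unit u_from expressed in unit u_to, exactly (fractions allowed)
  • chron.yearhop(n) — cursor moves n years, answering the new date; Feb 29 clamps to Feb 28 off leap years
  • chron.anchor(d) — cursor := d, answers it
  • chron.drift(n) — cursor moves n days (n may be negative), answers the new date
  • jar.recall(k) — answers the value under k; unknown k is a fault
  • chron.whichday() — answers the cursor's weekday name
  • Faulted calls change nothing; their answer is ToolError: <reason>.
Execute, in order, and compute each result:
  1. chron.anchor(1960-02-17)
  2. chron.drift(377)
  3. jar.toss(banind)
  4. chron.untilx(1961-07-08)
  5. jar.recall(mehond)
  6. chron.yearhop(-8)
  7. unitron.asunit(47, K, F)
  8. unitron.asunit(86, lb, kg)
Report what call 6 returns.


Calling chron.anchor(d=1960-02-17), — result: 1960-02-17.
I try chron.drift(n=377), yielding 1961-02-28.
Then jar.toss(k=banind), → grawite.
I use chron.untilx(d=1961-07-08), — result: 130.
I invoke jar.recall(k=mehond): 703.
Now I run chron.yearhop(n=-8), and observe 1953-02-28.
I call unitron.asunit(v=47, u_from=K, u_to=F), which returns -37507/100.
Invoking unitron.asunit(v=86, u_from=lb, u_to=kg), yielding 1950447191/50000000.

Answer: 1953-02-28


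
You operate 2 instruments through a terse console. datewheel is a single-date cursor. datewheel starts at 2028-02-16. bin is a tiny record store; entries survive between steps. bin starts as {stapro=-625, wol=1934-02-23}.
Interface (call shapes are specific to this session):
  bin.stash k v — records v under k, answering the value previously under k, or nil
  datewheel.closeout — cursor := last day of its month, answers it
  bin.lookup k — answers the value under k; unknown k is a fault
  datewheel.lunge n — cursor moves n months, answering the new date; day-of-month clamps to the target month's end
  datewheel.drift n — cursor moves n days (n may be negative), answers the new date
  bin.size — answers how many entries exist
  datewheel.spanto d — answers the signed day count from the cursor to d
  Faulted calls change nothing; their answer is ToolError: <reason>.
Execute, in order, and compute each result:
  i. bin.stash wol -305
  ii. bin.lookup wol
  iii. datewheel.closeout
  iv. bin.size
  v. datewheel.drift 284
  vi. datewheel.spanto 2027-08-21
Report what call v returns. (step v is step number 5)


Answer: 2028-12-09

Derivation:
~$ bin.stash wol -305
[out] 1934-02-23
~$ bin.lookup wol
[out] -305
~$ datewheel.closeout
[out] 2028-02-29
~$ bin.size
[out] 2
~$ datewheel.drift 284
[out] 2028-12-09
~$ datewheel.spanto 2027-08-21
[out] -476


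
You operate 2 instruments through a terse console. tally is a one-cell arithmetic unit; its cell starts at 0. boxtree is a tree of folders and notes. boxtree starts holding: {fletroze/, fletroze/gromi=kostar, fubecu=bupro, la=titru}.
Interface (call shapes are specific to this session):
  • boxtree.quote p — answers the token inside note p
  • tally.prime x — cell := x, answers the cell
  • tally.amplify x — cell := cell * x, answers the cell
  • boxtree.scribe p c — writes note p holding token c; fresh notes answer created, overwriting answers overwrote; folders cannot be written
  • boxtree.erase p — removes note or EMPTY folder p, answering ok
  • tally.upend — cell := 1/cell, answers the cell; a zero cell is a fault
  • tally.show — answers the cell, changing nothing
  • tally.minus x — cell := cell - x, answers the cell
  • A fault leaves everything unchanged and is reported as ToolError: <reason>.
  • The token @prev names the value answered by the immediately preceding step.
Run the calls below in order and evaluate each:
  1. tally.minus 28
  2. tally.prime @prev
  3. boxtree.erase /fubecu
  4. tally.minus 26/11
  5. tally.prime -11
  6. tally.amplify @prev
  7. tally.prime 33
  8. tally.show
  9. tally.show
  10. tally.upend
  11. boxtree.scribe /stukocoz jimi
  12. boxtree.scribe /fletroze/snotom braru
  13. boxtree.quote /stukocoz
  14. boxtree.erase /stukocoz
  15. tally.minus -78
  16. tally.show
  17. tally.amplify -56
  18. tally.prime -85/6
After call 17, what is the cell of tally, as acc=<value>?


==> tally.minus(x: 28)
<== -28
==> tally.prime(x: @prev)
<== -28
==> boxtree.erase(p: /fubecu)
<== ok
==> tally.minus(x: 26/11)
<== -334/11
==> tally.prime(x: -11)
<== -11
==> tally.amplify(x: @prev)
<== 121
==> tally.prime(x: 33)
<== 33
==> tally.show()
<== 33
==> tally.show()
<== 33
==> tally.upend()
<== 1/33
==> boxtree.scribe(p: /stukocoz, c: jimi)
<== created
==> boxtree.scribe(p: /fletroze/snotom, c: braru)
<== created
==> boxtree.quote(p: /stukocoz)
<== jimi
==> boxtree.erase(p: /stukocoz)
<== ok
==> tally.minus(x: -78)
<== 2575/33
==> tally.show()
<== 2575/33
==> tally.amplify(x: -56)
<== -144200/33
==> tally.prime(x: -85/6)
<== -85/6

Answer: acc=-144200/33


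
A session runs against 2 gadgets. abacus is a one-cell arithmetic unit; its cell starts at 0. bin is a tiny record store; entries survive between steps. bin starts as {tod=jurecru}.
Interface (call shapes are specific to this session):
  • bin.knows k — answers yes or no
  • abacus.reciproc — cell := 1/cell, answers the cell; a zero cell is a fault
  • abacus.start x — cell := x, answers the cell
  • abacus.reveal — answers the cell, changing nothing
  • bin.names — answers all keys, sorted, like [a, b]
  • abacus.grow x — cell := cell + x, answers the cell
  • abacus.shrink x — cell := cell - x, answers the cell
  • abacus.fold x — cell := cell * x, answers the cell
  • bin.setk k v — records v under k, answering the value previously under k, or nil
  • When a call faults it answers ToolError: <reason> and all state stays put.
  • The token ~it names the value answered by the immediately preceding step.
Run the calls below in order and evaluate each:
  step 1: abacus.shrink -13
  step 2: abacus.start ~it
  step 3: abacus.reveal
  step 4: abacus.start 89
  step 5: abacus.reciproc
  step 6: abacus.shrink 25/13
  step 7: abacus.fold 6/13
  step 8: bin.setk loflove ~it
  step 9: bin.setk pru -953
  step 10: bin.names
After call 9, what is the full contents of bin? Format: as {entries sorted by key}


Answer: {loflove=-13272/15041, pru=-953, tod=jurecru}

Derivation:
// abacus.shrink(x=-13) : 13
// abacus.start(x=~it) : 13
// abacus.reveal() : 13
// abacus.start(x=89) : 89
// abacus.reciproc() : 1/89
// abacus.shrink(x=25/13) : -2212/1157
// abacus.fold(x=6/13) : -13272/15041
// bin.setk(k=loflove, v=~it) : nil
// bin.setk(k=pru, v=-953) : nil
// bin.names() : [loflove, pru, tod]


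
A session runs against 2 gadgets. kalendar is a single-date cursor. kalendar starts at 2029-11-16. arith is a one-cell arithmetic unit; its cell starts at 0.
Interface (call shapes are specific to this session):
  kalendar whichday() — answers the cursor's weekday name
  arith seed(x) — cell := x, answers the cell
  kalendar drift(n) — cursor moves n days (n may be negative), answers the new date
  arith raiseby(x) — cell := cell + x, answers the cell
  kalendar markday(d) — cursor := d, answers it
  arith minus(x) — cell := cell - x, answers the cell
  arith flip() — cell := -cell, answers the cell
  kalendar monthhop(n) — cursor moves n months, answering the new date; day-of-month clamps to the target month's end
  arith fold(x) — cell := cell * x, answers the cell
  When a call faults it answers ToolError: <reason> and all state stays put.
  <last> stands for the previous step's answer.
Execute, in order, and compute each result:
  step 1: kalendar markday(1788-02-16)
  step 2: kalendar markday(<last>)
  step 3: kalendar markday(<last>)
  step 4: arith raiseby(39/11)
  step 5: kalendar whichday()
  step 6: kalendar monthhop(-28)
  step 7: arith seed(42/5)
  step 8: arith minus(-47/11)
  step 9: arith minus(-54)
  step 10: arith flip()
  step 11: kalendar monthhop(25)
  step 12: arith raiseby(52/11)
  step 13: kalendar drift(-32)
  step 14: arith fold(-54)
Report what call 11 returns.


Answer: 1787-11-16

Derivation:
Then kalendar markday on 1788-02-16, — result: 1788-02-16.
I run kalendar markday on <last>, giving 1788-02-16.
Using kalendar markday on <last>, and get 1788-02-16.
I invoke arith raiseby on 39/11, — result: 39/11.
Now I run kalendar whichday(), giving Saturday.
Next I call kalendar monthhop on -28, and observe 1785-10-16.
I run arith seed on 42/5: 42/5.
I invoke arith minus on -47/11, — result: 697/55.
Then arith minus on -54, and observe 3667/55.
Using arith flip, — result: -3667/55.
Using kalendar monthhop on 25, which returns 1787-11-16.
I call arith raiseby on 52/11, which returns -3407/55.
I run kalendar drift on -32: 1787-10-15.
Using arith fold on -54, — result: 183978/55.


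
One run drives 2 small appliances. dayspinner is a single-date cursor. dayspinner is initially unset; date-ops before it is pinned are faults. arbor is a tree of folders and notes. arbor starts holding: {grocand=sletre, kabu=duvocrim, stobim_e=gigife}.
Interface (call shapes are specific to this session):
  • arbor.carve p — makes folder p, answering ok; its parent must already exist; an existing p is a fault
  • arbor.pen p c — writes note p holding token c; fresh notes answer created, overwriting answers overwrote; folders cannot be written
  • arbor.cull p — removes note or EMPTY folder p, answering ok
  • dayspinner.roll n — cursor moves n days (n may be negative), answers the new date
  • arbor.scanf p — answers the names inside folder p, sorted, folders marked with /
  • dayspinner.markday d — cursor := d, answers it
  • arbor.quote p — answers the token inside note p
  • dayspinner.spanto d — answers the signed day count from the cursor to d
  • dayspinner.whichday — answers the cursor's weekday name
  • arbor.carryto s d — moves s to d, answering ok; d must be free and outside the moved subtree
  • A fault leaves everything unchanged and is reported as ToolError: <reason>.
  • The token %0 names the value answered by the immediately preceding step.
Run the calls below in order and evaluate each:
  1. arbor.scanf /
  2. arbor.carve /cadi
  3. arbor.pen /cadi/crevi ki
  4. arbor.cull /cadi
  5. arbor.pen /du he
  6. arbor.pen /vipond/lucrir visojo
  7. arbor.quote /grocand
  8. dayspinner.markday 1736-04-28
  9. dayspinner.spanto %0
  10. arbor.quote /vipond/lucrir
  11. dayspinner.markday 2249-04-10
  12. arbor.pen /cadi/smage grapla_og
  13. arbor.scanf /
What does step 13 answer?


% arbor.scanf p=/
= [grocand, kabu, stobim_e]
% arbor.carve p=/cadi
= ok
% arbor.pen p=/cadi/crevi c=ki
= created
% arbor.cull p=/cadi
= ToolError: not empty
% arbor.pen p=/du c=he
= created
% arbor.pen p=/vipond/lucrir c=visojo
= ToolError: no parent
% arbor.quote p=/grocand
= sletre
% dayspinner.markday d=1736-04-28
= 1736-04-28
% dayspinner.spanto d=%0
= 0
% arbor.quote p=/vipond/lucrir
= ToolError: not found
% dayspinner.markday d=2249-04-10
= 2249-04-10
% arbor.pen p=/cadi/smage c=grapla_og
= created
% arbor.scanf p=/
= [cadi/, du, grocand, kabu, stobim_e]

Answer: [cadi/, du, grocand, kabu, stobim_e]


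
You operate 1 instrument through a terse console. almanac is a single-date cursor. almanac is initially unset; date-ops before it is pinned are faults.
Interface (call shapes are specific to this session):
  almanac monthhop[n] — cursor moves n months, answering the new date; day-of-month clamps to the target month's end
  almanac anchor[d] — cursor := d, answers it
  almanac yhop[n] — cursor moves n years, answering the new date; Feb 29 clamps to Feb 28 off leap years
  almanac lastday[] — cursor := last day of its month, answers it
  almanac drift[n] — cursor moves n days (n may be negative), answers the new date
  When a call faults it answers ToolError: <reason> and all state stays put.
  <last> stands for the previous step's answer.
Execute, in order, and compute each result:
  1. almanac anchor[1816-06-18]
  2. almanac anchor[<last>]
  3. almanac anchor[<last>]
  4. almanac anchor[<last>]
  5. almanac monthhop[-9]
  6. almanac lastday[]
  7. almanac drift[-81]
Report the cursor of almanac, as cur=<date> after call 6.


Answer: cur=1815-09-30

Derivation:
% almanac anchor(d→1816-06-18) => 1816-06-18
% almanac anchor(d→<last>) => 1816-06-18
% almanac anchor(d→<last>) => 1816-06-18
% almanac anchor(d→<last>) => 1816-06-18
% almanac monthhop(n→-9) => 1815-09-18
% almanac lastday() => 1815-09-30
% almanac drift(n→-81) => 1815-07-11


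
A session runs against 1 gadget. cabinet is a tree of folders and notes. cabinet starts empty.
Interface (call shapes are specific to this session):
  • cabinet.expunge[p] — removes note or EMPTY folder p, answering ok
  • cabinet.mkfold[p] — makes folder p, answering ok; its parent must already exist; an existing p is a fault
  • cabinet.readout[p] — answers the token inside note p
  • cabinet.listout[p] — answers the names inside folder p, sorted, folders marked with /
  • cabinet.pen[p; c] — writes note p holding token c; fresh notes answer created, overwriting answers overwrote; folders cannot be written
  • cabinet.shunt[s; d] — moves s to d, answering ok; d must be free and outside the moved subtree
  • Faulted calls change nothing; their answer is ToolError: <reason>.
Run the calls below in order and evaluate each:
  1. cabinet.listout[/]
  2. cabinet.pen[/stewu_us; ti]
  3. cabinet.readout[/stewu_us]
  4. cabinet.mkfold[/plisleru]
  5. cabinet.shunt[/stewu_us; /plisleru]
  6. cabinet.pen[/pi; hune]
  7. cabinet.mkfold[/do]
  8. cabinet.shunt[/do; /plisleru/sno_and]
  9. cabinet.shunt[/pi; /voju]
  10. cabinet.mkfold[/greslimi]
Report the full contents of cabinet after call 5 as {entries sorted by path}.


Answer: {plisleru/, stewu_us=ti}

Derivation:
$ cabinet.listout p: /
:: []
$ cabinet.pen p: /stewu_us c: ti
:: created
$ cabinet.readout p: /stewu_us
:: ti
$ cabinet.mkfold p: /plisleru
:: ok
$ cabinet.shunt s: /stewu_us d: /plisleru
:: ToolError: exists
$ cabinet.pen p: /pi c: hune
:: created
$ cabinet.mkfold p: /do
:: ok
$ cabinet.shunt s: /do d: /plisleru/sno_and
:: ok
$ cabinet.shunt s: /pi d: /voju
:: ok
$ cabinet.mkfold p: /greslimi
:: ok


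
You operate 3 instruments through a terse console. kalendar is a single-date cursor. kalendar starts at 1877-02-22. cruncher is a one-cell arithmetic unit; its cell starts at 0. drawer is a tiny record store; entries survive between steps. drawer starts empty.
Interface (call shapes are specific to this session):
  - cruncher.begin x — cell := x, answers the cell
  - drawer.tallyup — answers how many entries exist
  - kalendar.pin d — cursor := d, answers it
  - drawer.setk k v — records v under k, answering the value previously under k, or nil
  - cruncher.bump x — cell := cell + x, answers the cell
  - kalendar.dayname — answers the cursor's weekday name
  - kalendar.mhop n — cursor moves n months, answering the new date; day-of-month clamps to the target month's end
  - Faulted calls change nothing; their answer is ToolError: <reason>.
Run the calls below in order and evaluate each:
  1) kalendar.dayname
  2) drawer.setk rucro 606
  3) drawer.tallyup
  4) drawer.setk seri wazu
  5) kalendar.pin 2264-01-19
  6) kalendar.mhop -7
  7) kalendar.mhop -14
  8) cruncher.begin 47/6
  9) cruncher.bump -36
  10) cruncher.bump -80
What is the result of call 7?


! 1. kalendar.dayname() : Thursday
! 2. drawer.setk(k=rucro, v=606) : nil
! 3. drawer.tallyup() : 1
! 4. drawer.setk(k=seri, v=wazu) : nil
! 5. kalendar.pin(d=2264-01-19) : 2264-01-19
! 6. kalendar.mhop(n=-7) : 2263-06-19
! 7. kalendar.mhop(n=-14) : 2262-04-19
! 8. cruncher.begin(x=47/6) : 47/6
! 9. cruncher.bump(x=-36) : -169/6
! 10. cruncher.bump(x=-80) : -649/6

Answer: 2262-04-19


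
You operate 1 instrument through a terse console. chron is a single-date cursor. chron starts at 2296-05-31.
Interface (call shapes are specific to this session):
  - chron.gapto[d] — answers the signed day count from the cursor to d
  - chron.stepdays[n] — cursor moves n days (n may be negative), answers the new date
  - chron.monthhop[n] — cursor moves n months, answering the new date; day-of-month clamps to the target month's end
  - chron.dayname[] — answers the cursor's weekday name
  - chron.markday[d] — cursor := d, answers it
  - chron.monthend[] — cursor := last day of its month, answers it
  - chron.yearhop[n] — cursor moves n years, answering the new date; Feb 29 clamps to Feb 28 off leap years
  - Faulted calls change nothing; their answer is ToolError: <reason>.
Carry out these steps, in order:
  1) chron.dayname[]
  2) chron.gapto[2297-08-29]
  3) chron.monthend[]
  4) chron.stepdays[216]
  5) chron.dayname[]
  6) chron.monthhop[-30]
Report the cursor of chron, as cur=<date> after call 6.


~$ chron.dayname
  Sunday
~$ chron.gapto d=2297-08-29
  455
~$ chron.monthend
  2296-05-31
~$ chron.stepdays n=216
  2297-01-02
~$ chron.dayname
  Saturday
~$ chron.monthhop n=-30
  2294-07-02

Answer: cur=2294-07-02


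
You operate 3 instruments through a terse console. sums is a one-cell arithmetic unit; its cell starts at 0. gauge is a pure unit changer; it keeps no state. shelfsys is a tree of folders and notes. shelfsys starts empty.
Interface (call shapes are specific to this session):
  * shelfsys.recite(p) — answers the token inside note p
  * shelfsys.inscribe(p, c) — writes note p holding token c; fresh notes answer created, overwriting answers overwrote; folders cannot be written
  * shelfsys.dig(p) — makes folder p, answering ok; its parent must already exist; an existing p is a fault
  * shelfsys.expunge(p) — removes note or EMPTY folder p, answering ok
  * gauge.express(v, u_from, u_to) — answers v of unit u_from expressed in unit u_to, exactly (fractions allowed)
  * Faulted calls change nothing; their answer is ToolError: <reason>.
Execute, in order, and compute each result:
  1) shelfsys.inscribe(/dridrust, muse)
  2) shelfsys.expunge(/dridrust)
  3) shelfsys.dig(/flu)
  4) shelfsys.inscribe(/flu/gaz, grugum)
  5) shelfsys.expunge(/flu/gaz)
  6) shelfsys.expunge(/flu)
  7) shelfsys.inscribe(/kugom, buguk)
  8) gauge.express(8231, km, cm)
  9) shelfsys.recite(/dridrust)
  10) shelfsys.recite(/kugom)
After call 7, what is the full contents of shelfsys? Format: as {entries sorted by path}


[in] shelfsys.inscribe p='/dridrust' c='muse'
  created
[in] shelfsys.expunge p='/dridrust'
  ok
[in] shelfsys.dig p='/flu'
  ok
[in] shelfsys.inscribe p='/flu/gaz' c='grugum'
  created
[in] shelfsys.expunge p='/flu/gaz'
  ok
[in] shelfsys.expunge p='/flu'
  ok
[in] shelfsys.inscribe p='/kugom' c='buguk'
  created
[in] gauge.express v='8231' u_from='km' u_to='cm'
  823100000
[in] shelfsys.recite p='/dridrust'
  ToolError: not found
[in] shelfsys.recite p='/kugom'
  buguk

Answer: {kugom=buguk}


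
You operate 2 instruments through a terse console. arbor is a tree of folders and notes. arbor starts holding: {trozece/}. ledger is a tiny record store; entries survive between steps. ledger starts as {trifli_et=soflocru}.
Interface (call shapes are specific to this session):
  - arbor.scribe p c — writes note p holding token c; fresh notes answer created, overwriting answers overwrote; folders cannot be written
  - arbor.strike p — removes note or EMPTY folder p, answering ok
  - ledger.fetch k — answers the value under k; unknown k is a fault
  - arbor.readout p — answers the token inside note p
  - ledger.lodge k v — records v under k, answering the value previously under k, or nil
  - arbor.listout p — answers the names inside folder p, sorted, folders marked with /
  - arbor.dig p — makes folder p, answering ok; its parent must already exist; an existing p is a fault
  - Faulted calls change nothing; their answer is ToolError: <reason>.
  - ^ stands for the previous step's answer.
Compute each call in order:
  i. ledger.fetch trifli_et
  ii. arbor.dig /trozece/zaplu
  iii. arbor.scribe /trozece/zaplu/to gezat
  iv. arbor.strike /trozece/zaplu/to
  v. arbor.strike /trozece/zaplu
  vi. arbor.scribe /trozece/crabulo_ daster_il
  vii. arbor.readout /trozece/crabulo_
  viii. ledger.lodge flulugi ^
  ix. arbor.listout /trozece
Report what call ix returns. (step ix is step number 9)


I call ledger.fetch with trifli_et, and see soflocru.
I call arbor.dig with /trozece/zaplu, yielding ok.
Invoking arbor.scribe with /trozece/zaplu/to, gezat, and get created.
I call arbor.strike with /trozece/zaplu/to: ok.
Next I call arbor.strike with /trozece/zaplu, → ok.
Next I call arbor.scribe with /trozece/crabulo_, daster_il: created.
Using arbor.readout with /trozece/crabulo_, and observe daster_il.
I use ledger.lodge with flulugi, ^, giving nil.
I call arbor.listout with /trozece, and observe [crabulo_].

Answer: [crabulo_]


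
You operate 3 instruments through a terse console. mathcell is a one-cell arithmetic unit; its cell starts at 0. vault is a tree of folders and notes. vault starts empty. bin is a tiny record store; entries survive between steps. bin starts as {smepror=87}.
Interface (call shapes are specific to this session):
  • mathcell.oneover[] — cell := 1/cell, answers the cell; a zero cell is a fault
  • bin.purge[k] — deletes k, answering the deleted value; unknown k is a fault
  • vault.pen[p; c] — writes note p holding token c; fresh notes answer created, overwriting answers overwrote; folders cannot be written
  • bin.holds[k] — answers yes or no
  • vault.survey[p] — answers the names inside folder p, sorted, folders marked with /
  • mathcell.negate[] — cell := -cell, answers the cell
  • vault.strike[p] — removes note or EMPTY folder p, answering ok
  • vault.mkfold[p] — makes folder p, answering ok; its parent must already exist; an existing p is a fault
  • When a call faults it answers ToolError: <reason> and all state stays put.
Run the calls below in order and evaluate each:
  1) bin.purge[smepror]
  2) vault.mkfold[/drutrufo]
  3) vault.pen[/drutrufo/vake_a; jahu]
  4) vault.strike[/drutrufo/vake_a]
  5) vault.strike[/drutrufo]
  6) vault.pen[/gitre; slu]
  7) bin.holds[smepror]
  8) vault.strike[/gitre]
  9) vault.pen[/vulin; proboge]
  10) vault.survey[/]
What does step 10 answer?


Answer: [vulin]

Derivation:
I run purge with k='smepror', giving 87.
Now I run mkfold with p='/drutrufo', and see ok.
Using pen with p='/drutrufo/vake_a', c='jahu', → created.
I call strike with p='/drutrufo/vake_a', → ok.
Next I call strike with p='/drutrufo', → ok.
I use pen with p='/gitre', c='slu', giving created.
I use holds with k='smepror', and see no.
Invoking strike with p='/gitre', → ok.
Invoking pen with p='/vulin', c='proboge', and get created.
Invoking survey with p='/', which returns [vulin].


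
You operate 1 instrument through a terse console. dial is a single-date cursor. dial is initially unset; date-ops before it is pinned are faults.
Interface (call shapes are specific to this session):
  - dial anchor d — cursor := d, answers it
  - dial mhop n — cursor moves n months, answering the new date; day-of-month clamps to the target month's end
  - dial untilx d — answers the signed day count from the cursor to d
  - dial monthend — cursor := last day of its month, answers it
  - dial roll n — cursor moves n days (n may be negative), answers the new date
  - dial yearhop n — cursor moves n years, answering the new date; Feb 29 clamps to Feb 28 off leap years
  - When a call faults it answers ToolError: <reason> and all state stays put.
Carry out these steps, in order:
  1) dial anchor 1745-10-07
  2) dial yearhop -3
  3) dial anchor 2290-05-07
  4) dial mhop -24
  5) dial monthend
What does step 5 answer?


-> dial anchor(d=1745-10-07)
<- 1745-10-07
-> dial yearhop(n=-3)
<- 1742-10-07
-> dial anchor(d=2290-05-07)
<- 2290-05-07
-> dial mhop(n=-24)
<- 2288-05-07
-> dial monthend()
<- 2288-05-31

Answer: 2288-05-31


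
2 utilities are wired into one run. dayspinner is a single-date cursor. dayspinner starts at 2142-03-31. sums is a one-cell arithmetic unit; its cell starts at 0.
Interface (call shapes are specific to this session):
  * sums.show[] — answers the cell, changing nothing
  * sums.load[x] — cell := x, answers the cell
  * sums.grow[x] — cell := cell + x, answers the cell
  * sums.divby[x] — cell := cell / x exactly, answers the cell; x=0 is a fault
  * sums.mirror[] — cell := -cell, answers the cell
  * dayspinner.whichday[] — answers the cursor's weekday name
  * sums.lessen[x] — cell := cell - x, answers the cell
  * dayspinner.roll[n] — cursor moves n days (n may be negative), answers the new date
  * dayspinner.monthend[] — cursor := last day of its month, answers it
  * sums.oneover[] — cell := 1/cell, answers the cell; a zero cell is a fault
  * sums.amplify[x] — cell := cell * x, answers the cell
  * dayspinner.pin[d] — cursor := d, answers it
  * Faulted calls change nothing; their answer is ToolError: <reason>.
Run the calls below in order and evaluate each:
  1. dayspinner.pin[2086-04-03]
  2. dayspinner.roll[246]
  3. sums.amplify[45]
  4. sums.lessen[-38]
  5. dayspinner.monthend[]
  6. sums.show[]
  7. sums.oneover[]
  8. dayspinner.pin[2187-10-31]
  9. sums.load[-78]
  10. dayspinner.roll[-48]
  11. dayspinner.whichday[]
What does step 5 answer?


I try dayspinner.pin using d→2086-04-03, and observe 2086-04-03.
Invoking dayspinner.roll using n→246, giving 2086-12-05.
Next I call sums.amplify using x→45, — result: 0.
Now I run sums.lessen using x→-38, and see 38.
Calling dayspinner.monthend, yielding 2086-12-31.
Next I call sums.show, which returns 38.
I run sums.oneover: 1/38.
I invoke dayspinner.pin using d→2187-10-31, which returns 2187-10-31.
Using sums.load using x→-78, and observe -78.
I use dayspinner.roll using n→-48, and see 2187-09-13.
Next I call dayspinner.whichday, → Thursday.

Answer: 2086-12-31


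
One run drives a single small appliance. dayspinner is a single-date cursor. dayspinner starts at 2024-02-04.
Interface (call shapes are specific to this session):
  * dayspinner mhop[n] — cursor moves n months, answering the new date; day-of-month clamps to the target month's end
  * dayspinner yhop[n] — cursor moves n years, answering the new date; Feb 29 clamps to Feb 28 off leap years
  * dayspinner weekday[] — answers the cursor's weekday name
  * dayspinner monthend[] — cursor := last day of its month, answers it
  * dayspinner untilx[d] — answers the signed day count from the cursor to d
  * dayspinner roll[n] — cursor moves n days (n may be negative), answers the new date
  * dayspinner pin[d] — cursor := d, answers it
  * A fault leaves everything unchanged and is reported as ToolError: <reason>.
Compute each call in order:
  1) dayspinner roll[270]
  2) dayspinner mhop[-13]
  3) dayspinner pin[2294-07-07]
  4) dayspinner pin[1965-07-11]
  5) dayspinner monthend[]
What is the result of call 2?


Answer: 2023-09-30

Derivation:
Next I call dayspinner roll using n: 270, and get 2024-10-31.
Next I call dayspinner mhop using n: -13, and see 2023-09-30.
Then dayspinner pin using d: 2294-07-07, giving 2294-07-07.
I call dayspinner pin using d: 1965-07-11, which returns 1965-07-11.
I use dayspinner monthend(), giving 1965-07-31.


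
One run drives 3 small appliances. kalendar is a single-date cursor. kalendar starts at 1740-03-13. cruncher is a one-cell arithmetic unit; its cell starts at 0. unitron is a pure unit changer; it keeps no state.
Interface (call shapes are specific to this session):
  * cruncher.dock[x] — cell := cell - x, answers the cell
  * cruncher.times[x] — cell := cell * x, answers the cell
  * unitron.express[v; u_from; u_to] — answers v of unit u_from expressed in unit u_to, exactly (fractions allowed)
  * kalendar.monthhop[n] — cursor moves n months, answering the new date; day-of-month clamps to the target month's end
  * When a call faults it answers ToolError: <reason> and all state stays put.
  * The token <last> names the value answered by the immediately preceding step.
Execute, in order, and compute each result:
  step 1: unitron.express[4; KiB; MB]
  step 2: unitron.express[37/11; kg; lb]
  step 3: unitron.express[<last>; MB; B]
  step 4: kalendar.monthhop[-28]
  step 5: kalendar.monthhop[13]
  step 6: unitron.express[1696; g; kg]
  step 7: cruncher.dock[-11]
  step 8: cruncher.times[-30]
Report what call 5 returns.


Answer: 1738-12-13

Derivation:
;; unitron.express(4, KiB, MB) ~> 64/15625
;; unitron.express(37/11, kg, lb) ~> 3700000000/498951607
;; unitron.express(<last>, MB, B) ~> 3700000000000000/498951607
;; kalendar.monthhop(-28) ~> 1737-11-13
;; kalendar.monthhop(13) ~> 1738-12-13
;; unitron.express(1696, g, kg) ~> 212/125
;; cruncher.dock(-11) ~> 11
;; cruncher.times(-30) ~> -330


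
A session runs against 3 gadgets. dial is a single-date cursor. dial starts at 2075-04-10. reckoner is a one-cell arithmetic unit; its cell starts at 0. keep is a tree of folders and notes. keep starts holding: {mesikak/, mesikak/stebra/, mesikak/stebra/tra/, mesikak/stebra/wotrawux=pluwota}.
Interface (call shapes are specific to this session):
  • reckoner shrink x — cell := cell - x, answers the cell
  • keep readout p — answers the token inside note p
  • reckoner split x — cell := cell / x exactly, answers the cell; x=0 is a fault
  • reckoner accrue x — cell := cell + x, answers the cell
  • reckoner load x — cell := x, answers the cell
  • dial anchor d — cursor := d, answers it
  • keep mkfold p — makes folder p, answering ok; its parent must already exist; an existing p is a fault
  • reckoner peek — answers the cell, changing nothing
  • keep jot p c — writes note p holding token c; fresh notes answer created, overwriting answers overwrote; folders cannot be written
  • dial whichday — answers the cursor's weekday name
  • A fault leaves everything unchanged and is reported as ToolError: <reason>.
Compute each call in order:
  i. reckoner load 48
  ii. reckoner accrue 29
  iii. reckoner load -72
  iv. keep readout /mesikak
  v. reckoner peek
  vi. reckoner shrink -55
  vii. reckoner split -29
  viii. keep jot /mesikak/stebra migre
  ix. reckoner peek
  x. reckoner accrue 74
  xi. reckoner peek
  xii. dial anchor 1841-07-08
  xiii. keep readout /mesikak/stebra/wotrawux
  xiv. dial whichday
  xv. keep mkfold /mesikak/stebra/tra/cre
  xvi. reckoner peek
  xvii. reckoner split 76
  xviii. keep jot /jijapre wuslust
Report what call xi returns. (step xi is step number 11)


Answer: 2163/29

Derivation:
;; reckoner load(x='48') == 48
;; reckoner accrue(x='29') == 77
;; reckoner load(x='-72') == -72
;; keep readout(p='/mesikak') == ToolError: is a directory
;; reckoner peek() == -72
;; reckoner shrink(x='-55') == -17
;; reckoner split(x='-29') == 17/29
;; keep jot(p='/mesikak/stebra', c='migre') == ToolError: is a directory
;; reckoner peek() == 17/29
;; reckoner accrue(x='74') == 2163/29
;; reckoner peek() == 2163/29
;; dial anchor(d='1841-07-08') == 1841-07-08
;; keep readout(p='/mesikak/stebra/wotrawux') == pluwota
;; dial whichday() == Thursday
;; keep mkfold(p='/mesikak/stebra/tra/cre') == ok
;; reckoner peek() == 2163/29
;; reckoner split(x='76') == 2163/2204
;; keep jot(p='/jijapre', c='wuslust') == created


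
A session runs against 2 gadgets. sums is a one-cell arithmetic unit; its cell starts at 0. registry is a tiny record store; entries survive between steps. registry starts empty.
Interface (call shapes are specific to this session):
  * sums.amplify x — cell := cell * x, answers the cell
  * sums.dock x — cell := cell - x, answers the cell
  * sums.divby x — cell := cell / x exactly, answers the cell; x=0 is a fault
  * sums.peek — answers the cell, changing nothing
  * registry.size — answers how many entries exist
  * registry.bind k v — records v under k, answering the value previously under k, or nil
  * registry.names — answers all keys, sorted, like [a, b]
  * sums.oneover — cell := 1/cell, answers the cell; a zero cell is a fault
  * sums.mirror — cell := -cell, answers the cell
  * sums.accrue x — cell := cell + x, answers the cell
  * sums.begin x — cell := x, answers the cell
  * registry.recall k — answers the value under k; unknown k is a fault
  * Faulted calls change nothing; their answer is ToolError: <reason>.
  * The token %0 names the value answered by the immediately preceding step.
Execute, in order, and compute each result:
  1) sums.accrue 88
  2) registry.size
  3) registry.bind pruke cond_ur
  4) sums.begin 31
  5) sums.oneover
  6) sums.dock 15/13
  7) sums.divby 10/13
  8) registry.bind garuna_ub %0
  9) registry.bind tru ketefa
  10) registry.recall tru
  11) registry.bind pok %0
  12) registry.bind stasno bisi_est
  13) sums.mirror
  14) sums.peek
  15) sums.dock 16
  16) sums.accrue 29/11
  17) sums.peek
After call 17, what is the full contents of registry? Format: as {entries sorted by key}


Answer: {garuna_ub=-226/155, pok=ketefa, pruke=cond_ur, stasno=bisi_est, tru=ketefa}

Derivation:
→ sums.accrue(x→88)
← 88
→ registry.size()
← 0
→ registry.bind(k→pruke, v→cond_ur)
← nil
→ sums.begin(x→31)
← 31
→ sums.oneover()
← 1/31
→ sums.dock(x→15/13)
← -452/403
→ sums.divby(x→10/13)
← -226/155
→ registry.bind(k→garuna_ub, v→%0)
← nil
→ registry.bind(k→tru, v→ketefa)
← nil
→ registry.recall(k→tru)
← ketefa
→ registry.bind(k→pok, v→%0)
← nil
→ registry.bind(k→stasno, v→bisi_est)
← nil
→ sums.mirror()
← 226/155
→ sums.peek()
← 226/155
→ sums.dock(x→16)
← -2254/155
→ sums.accrue(x→29/11)
← -20299/1705
→ sums.peek()
← -20299/1705


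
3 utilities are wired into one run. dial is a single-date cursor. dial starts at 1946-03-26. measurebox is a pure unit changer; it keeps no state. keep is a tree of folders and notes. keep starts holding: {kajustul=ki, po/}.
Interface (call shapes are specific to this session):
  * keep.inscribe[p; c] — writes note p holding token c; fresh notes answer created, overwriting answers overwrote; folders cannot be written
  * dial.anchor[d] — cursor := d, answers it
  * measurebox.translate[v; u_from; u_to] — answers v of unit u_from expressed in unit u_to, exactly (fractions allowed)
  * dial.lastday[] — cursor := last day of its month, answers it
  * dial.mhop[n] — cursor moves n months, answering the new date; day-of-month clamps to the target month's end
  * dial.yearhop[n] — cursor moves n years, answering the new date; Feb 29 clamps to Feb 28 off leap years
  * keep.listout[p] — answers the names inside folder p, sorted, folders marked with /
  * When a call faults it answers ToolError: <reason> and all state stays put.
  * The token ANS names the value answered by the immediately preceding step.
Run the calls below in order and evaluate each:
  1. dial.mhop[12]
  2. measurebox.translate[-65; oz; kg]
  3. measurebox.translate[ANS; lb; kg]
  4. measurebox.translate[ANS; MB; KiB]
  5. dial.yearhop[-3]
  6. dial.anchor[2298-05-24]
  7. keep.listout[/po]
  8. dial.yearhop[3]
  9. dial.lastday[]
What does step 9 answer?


I invoke dial.mhop(12), and observe 1947-03-26.
I call measurebox.translate(-65, oz, kg): -589670081/320000000.
Calling measurebox.translate(ANS, lb, kg), and observe -26746984955888197/32000000000000000.
I run measurebox.translate(ANS, MB, KiB), and see -26746984955888197/32768000000000.
Invoking dial.yearhop(-3), and observe 1944-03-26.
Invoking dial.anchor(2298-05-24), giving 2298-05-24.
I try keep.listout(/po): [].
I invoke dial.yearhop(3): 2301-05-24.
I try dial.lastday, which returns 2301-05-31.

Answer: 2301-05-31


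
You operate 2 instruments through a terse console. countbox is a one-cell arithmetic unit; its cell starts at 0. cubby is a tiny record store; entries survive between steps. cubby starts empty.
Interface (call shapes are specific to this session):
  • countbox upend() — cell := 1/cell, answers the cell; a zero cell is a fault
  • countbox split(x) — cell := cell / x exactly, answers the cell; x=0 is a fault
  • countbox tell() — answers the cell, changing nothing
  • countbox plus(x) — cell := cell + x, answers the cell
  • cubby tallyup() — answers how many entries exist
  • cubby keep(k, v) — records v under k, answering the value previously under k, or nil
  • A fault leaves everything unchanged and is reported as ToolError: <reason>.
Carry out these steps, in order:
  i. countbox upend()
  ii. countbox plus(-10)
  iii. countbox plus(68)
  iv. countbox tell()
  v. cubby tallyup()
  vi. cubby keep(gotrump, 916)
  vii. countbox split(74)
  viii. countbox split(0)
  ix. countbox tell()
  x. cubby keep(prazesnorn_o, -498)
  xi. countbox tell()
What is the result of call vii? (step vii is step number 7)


Answer: 29/37

Derivation:
-- 1. countbox upend() : ToolError: reciprocal of zero
-- 2. countbox plus(x: -10) : -10
-- 3. countbox plus(x: 68) : 58
-- 4. countbox tell() : 58
-- 5. cubby tallyup() : 0
-- 6. cubby keep(k: gotrump, v: 916) : nil
-- 7. countbox split(x: 74) : 29/37
-- 8. countbox split(x: 0) : ToolError: division by zero
-- 9. countbox tell() : 29/37
-- 10. cubby keep(k: prazesnorn_o, v: -498) : nil
-- 11. countbox tell() : 29/37


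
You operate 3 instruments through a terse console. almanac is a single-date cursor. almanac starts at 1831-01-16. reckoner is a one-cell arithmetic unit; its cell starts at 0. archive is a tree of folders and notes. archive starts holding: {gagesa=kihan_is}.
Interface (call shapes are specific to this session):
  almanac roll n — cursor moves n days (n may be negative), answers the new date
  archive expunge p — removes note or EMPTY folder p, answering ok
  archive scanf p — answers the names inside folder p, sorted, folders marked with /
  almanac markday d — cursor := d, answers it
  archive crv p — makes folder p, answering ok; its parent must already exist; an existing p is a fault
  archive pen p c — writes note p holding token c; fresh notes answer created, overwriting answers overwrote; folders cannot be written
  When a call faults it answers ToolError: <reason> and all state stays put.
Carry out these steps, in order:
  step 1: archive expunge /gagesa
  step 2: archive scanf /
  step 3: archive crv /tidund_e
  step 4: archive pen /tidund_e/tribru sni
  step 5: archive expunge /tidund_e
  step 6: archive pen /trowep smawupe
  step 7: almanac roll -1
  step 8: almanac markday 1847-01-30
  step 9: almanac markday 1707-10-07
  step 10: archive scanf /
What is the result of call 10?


// 1. archive expunge(p='/gagesa') == ok
// 2. archive scanf(p='/') == []
// 3. archive crv(p='/tidund_e') == ok
// 4. archive pen(p='/tidund_e/tribru', c='sni') == created
// 5. archive expunge(p='/tidund_e') == ToolError: not empty
// 6. archive pen(p='/trowep', c='smawupe') == created
// 7. almanac roll(n='-1') == 1831-01-15
// 8. almanac markday(d='1847-01-30') == 1847-01-30
// 9. almanac markday(d='1707-10-07') == 1707-10-07
// 10. archive scanf(p='/') == [tidund_e/, trowep]

Answer: [tidund_e/, trowep]


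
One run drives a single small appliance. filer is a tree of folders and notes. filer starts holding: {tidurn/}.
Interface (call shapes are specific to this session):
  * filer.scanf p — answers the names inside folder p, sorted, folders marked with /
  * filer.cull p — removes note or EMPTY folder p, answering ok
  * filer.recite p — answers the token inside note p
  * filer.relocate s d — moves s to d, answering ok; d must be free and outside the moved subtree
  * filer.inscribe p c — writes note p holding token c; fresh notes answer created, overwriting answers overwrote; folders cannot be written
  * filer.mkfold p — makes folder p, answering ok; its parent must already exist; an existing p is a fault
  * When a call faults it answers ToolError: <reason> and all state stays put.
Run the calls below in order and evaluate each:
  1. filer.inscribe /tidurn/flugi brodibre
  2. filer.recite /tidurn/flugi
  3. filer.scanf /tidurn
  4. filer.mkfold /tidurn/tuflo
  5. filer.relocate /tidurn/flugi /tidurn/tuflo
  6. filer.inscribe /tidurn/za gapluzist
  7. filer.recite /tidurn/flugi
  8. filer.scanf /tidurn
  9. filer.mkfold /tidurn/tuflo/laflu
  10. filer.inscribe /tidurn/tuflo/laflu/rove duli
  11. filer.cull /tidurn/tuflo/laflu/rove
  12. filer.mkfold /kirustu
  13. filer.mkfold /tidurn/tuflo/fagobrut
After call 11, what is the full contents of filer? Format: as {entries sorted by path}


% inscribe /tidurn/flugi brodibre
[out] created
% recite /tidurn/flugi
[out] brodibre
% scanf /tidurn
[out] [flugi]
% mkfold /tidurn/tuflo
[out] ok
% relocate /tidurn/flugi /tidurn/tuflo
[out] ToolError: exists
% inscribe /tidurn/za gapluzist
[out] created
% recite /tidurn/flugi
[out] brodibre
% scanf /tidurn
[out] [flugi, tuflo/, za]
% mkfold /tidurn/tuflo/laflu
[out] ok
% inscribe /tidurn/tuflo/laflu/rove duli
[out] created
% cull /tidurn/tuflo/laflu/rove
[out] ok
% mkfold /kirustu
[out] ok
% mkfold /tidurn/tuflo/fagobrut
[out] ok

Answer: {tidurn/, tidurn/flugi=brodibre, tidurn/tuflo/, tidurn/tuflo/laflu/, tidurn/za=gapluzist}
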